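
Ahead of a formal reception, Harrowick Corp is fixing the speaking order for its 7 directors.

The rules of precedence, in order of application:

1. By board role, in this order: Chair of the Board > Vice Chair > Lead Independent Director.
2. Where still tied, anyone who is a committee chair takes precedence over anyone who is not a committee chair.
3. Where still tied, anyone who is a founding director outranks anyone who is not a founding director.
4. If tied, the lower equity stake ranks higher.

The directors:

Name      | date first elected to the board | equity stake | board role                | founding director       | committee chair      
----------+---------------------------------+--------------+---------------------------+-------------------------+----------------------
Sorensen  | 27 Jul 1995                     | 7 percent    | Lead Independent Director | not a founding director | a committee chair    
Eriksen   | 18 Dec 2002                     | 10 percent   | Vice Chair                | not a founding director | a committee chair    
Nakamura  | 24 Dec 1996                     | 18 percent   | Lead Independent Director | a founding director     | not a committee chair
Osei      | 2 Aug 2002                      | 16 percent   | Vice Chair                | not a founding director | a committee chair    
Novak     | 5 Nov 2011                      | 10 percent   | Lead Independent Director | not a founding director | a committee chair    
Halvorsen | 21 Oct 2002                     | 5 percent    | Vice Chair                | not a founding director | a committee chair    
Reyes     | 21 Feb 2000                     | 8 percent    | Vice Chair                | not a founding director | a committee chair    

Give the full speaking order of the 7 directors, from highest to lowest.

By board role: Halvorsen, Reyes, Eriksen and Osei (Vice Chair); then Sorensen, Novak and Nakamura (Lead Independent Director).
Halvorsen, Reyes, Eriksen and Osei are each a committee chair, so the next rule applies.
Halvorsen, Reyes, Eriksen and Osei are each not a founding director, so the next rule applies.
Among Halvorsen, Reyes, Eriksen and Osei, by equity stake (lower first): Halvorsen (5 percent) before Reyes (8 percent) before Eriksen (10 percent) before Osei (16 percent).
Among Sorensen, Novak and Nakamura, a committee chair before not a committee chair: Sorensen and Novak (a committee chair) before Nakamura (not a committee chair).
Sorensen and Novak are each not a founding director, so the next rule applies.
Among Sorensen and Novak, by equity stake (lower first): Sorensen (7 percent) before Novak (10 percent).
Full order: Halvorsen, Reyes, Eriksen, Osei, Sorensen, Novak, Nakamura.

Halvorsen, Reyes, Eriksen, Osei, Sorensen, Novak, Nakamura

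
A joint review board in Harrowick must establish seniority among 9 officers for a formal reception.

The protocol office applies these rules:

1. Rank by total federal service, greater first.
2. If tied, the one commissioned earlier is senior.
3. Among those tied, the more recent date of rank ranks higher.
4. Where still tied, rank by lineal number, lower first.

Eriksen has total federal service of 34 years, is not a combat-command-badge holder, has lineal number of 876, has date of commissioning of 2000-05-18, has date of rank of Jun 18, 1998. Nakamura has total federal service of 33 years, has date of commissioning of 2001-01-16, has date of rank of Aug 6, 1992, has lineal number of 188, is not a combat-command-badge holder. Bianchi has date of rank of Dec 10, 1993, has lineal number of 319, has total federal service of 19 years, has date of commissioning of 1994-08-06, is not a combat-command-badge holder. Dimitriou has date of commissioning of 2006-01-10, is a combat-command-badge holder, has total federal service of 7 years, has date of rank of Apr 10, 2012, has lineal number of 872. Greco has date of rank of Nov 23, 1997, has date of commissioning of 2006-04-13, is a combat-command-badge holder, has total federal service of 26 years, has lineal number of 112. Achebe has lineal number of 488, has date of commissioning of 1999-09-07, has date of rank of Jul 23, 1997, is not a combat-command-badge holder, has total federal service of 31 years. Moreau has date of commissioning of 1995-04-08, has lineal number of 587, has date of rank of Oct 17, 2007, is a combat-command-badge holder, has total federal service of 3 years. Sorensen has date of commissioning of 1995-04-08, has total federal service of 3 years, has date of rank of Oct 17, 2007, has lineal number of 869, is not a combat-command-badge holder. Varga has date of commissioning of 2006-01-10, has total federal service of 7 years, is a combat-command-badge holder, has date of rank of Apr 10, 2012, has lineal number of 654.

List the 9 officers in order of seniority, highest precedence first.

Eriksen, Nakamura, Achebe, Greco, Bianchi, Varga, Dimitriou, Moreau, Sorensen

By total federal service (higher first): Eriksen (34 years); then Nakamura (33 years); then Achebe (31 years); then Greco (26 years); then Bianchi (19 years); then Varga and Dimitriou (both 7 years); then Moreau and Sorensen (both 3 years).
Varga and Dimitriou both have date of commissioning 2006-01-10, so the next rule applies.
Varga and Dimitriou both have date of rank Apr 10, 2012, so the next rule applies.
Among Varga and Dimitriou, by lineal number (lower first): Varga (654) before Dimitriou (872).
Moreau and Sorensen both have date of commissioning 1995-04-08, so the next rule applies.
Moreau and Sorensen both have date of rank Oct 17, 2007, so the next rule applies.
Among Moreau and Sorensen, by lineal number (lower first): Moreau (587) before Sorensen (869).
Full order: Eriksen, Nakamura, Achebe, Greco, Bianchi, Varga, Dimitriou, Moreau, Sorensen.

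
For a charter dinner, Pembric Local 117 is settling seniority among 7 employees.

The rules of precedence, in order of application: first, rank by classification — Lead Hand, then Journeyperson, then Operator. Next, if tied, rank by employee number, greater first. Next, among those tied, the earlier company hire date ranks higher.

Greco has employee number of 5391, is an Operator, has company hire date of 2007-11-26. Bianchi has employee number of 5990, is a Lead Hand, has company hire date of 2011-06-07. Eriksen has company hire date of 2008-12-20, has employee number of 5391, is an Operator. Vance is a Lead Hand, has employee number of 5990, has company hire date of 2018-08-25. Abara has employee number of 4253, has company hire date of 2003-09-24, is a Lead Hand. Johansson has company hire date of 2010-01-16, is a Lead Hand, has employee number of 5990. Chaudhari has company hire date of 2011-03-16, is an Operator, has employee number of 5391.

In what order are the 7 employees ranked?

By classification: Johansson, Bianchi, Vance and Abara (Lead Hand); then Greco, Eriksen and Chaudhari (Operator).
Among Johansson, Bianchi, Vance and Abara, by employee number (higher first): Johansson, Bianchi and Vance (5990) before Abara (4253).
Among Johansson, Bianchi and Vance, by company hire date (earlier first): Johansson (2010-01-16) before Bianchi (2011-06-07) before Vance (2018-08-25).
Greco, Eriksen and Chaudhari all have employee number 5391, so the next rule applies.
Among Greco, Eriksen and Chaudhari, by company hire date (earlier first): Greco (2007-11-26) before Eriksen (2008-12-20) before Chaudhari (2011-03-16).
Full order: Johansson, Bianchi, Vance, Abara, Greco, Eriksen, Chaudhari.

Johansson, Bianchi, Vance, Abara, Greco, Eriksen, Chaudhari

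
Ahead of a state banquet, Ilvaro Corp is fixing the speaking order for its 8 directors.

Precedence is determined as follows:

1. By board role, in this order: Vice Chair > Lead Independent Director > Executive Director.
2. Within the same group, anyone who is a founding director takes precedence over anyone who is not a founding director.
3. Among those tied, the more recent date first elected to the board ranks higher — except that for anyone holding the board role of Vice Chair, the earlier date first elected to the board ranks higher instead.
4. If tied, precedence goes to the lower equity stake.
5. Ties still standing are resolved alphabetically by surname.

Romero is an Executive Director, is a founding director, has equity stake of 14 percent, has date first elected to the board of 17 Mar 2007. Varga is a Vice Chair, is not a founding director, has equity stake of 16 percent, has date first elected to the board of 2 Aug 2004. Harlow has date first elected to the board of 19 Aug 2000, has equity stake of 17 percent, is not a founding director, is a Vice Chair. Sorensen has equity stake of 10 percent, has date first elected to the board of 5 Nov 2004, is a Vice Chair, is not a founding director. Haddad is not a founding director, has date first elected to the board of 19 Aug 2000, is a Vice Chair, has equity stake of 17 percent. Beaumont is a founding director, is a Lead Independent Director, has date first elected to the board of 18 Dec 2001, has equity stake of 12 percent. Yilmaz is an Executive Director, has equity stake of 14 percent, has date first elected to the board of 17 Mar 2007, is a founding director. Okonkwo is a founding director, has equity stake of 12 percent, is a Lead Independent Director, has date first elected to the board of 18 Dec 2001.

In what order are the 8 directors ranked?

Haddad, Harlow, Varga, Sorensen, Beaumont, Okonkwo, Romero, Yilmaz

By board role: Haddad, Harlow, Varga and Sorensen (Vice Chair); then Beaumont and Okonkwo (Lead Independent Director); then Romero and Yilmaz (Executive Director).
Haddad, Harlow, Varga and Sorensen are each not a founding director, so the next rule applies.
Among Haddad, Harlow, Varga and Sorensen, by date first elected to the board (earlier first) (reversed rule for this group): Haddad and Harlow (19 Aug 2000) before Varga (2 Aug 2004) before Sorensen (5 Nov 2004).
Haddad and Harlow both have equity stake 17 percent, so the next rule applies.
Among Haddad and Harlow, alphabetically by surname: Haddad before Harlow.
Beaumont and Okonkwo are each a founding director, so the next rule applies.
Beaumont and Okonkwo both have date first elected to the board 18 Dec 2001, so the next rule applies.
Beaumont and Okonkwo both have equity stake 12 percent, so the next rule applies.
Among Beaumont and Okonkwo, alphabetically by surname: Beaumont before Okonkwo.
Romero and Yilmaz are each a founding director, so the next rule applies.
Romero and Yilmaz both have date first elected to the board 17 Mar 2007, so the next rule applies.
Romero and Yilmaz both have equity stake 14 percent, so the next rule applies.
Among Romero and Yilmaz, alphabetically by surname: Romero before Yilmaz.
Full order: Haddad, Harlow, Varga, Sorensen, Beaumont, Okonkwo, Romero, Yilmaz.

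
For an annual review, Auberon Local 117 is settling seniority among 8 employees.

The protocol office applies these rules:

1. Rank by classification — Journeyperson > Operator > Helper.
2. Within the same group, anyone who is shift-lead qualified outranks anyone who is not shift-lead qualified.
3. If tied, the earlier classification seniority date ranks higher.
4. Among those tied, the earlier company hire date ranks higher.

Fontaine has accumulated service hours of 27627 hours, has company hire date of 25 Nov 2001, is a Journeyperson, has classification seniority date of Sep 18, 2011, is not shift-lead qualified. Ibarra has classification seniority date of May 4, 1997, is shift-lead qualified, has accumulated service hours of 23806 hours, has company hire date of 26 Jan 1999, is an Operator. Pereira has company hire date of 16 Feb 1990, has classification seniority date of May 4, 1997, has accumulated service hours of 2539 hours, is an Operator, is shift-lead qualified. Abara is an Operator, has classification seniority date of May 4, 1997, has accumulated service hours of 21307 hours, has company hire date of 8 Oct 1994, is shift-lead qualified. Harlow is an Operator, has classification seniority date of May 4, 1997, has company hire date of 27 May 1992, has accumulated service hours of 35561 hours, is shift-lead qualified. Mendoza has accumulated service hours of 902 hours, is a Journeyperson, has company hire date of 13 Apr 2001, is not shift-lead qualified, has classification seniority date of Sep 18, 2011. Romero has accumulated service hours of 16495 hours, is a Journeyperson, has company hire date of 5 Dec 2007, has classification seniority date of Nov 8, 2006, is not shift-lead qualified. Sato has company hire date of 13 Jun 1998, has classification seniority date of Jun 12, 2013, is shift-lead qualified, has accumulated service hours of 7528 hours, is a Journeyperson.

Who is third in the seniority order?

Mendoza

By classification: Sato, Romero, Mendoza and Fontaine (Journeyperson); then Pereira, Harlow, Abara and Ibarra (Operator).
Among Sato, Romero, Mendoza and Fontaine, shift-lead qualified before not shift-lead qualified: Sato (shift-lead qualified) before Romero, Mendoza and Fontaine (not shift-lead qualified).
Among Romero, Mendoza and Fontaine, by classification seniority date (earlier first): Romero (Nov 8, 2006) before Mendoza and Fontaine (Sep 18, 2011).
Among Mendoza and Fontaine, by company hire date (earlier first): Mendoza (13 Apr 2001) before Fontaine (25 Nov 2001).
Pereira, Harlow, Abara and Ibarra are each shift-lead qualified, so the next rule applies.
Pereira, Harlow, Abara and Ibarra all have classification seniority date May 4, 1997, so the next rule applies.
Among Pereira, Harlow, Abara and Ibarra, by company hire date (earlier first): Pereira (16 Feb 1990) before Harlow (27 May 1992) before Abara (8 Oct 1994) before Ibarra (26 Jan 1999).
Order: Sato, Romero, Mendoza, Fontaine, Pereira, Harlow, Abara, Ibarra.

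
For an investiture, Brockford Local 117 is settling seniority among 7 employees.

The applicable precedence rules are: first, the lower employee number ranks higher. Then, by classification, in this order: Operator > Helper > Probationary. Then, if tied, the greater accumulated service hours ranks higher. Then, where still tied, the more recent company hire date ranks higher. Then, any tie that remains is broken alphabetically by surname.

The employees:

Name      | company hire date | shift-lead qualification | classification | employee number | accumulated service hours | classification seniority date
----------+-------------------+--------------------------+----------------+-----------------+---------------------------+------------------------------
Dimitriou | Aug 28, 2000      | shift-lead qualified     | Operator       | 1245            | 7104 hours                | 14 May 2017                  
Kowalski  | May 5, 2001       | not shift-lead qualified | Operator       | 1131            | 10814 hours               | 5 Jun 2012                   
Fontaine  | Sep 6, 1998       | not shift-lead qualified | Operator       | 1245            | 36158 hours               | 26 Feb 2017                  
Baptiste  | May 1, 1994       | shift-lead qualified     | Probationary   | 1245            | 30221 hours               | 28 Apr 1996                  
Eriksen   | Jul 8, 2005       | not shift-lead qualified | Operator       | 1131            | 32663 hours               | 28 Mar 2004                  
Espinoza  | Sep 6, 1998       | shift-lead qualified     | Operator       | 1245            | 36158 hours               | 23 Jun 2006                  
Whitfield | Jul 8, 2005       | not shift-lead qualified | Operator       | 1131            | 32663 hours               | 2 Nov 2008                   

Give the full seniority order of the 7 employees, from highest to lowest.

Eriksen, Whitfield, Kowalski, Espinoza, Fontaine, Dimitriou, Baptiste

By employee number (lower first): Eriksen, Whitfield and Kowalski (each 1131); then Espinoza, Fontaine, Dimitriou and Baptiste (each 1245).
Eriksen, Whitfield and Kowalski are each Operator, so the next rule applies.
Among Eriksen, Whitfield and Kowalski, by accumulated service hours (higher first): Eriksen and Whitfield (32663 hours) before Kowalski (10814 hours).
Eriksen and Whitfield both have company hire date Jul 8, 2005, so the next rule applies.
Among Eriksen and Whitfield, alphabetically by surname: Eriksen before Whitfield.
Among Espinoza, Fontaine, Dimitriou and Baptiste, by classification: Espinoza, Fontaine and Dimitriou (Operator) before Baptiste (Probationary).
Among Espinoza, Fontaine and Dimitriou, by accumulated service hours (higher first): Espinoza and Fontaine (36158 hours) before Dimitriou (7104 hours).
Espinoza and Fontaine both have company hire date Sep 6, 1998, so the next rule applies.
Among Espinoza and Fontaine, alphabetically by surname: Espinoza before Fontaine.
Full order: Eriksen, Whitfield, Kowalski, Espinoza, Fontaine, Dimitriou, Baptiste.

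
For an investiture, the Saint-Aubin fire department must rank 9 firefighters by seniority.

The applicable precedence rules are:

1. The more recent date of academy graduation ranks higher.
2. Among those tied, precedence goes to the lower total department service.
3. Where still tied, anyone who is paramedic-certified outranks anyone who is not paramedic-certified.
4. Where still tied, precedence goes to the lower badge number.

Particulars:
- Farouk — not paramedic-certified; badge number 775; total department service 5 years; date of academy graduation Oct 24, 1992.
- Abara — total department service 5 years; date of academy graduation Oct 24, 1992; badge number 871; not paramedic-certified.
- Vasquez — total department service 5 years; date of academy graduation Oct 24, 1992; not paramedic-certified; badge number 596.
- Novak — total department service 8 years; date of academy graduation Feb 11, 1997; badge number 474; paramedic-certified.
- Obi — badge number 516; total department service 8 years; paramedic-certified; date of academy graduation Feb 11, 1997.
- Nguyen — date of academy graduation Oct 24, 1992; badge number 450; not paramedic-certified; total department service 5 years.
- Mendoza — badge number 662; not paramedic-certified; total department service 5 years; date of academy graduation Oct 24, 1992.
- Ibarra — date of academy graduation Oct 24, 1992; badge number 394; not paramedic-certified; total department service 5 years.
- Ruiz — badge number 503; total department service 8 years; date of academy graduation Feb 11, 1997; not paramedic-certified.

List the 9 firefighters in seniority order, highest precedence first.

By date of academy graduation (later first): Novak, Obi and Ruiz (each Feb 11, 1997); then Ibarra, Nguyen, Vasquez, Mendoza, Farouk and Abara (each Oct 24, 1992).
Novak, Obi and Ruiz all have total department service 8 years, so the next rule applies.
Among Novak, Obi and Ruiz, paramedic-certified before not paramedic-certified: Novak and Obi (paramedic-certified) before Ruiz (not paramedic-certified).
Among Novak and Obi, by badge number (lower first): Novak (474) before Obi (516).
Ibarra, Nguyen, Vasquez, Mendoza, Farouk and Abara all have total department service 5 years, so the next rule applies.
Ibarra, Nguyen, Vasquez, Mendoza, Farouk and Abara are each not paramedic-certified, so the next rule applies.
Among Ibarra, Nguyen, Vasquez, Mendoza, Farouk and Abara, by badge number (lower first): Ibarra (394) before Nguyen (450) before Vasquez (596) before Mendoza (662) before Farouk (775) before Abara (871).
Full order: Novak, Obi, Ruiz, Ibarra, Nguyen, Vasquez, Mendoza, Farouk, Abara.

Novak, Obi, Ruiz, Ibarra, Nguyen, Vasquez, Mendoza, Farouk, Abara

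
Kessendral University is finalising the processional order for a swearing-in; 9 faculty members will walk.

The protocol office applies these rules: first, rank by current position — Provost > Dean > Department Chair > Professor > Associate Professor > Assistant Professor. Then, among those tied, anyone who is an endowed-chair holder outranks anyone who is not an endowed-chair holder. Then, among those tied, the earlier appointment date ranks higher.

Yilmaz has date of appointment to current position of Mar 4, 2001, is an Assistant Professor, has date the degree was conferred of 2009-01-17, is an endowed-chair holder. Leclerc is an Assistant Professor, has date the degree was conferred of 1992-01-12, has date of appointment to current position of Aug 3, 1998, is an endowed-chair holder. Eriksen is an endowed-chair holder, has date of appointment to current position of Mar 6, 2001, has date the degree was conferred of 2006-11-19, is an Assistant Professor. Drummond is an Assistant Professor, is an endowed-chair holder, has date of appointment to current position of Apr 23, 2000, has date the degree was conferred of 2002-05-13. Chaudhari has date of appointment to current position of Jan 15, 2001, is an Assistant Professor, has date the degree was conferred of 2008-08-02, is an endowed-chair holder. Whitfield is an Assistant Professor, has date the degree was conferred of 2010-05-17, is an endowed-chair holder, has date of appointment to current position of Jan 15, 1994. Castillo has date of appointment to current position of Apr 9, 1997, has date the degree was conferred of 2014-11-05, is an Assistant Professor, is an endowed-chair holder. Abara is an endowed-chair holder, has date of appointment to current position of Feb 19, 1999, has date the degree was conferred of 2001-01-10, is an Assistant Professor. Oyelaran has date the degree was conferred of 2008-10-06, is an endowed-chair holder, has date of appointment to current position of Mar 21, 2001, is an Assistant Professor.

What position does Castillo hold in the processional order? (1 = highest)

2

By current position: Whitfield, Castillo, Leclerc, Abara, Drummond, Chaudhari, Yilmaz, Eriksen and Oyelaran (Assistant Professor).
Whitfield, Castillo, Leclerc, Abara, Drummond, Chaudhari, Yilmaz, Eriksen and Oyelaran are each an endowed-chair holder, so the next rule applies.
Among Whitfield, Castillo, Leclerc, Abara, Drummond, Chaudhari, Yilmaz, Eriksen and Oyelaran, by date of appointment to current position (earlier first): Whitfield (Jan 15, 1994) before Castillo (Apr 9, 1997) before Leclerc (Aug 3, 1998) before Abara (Feb 19, 1999) before Drummond (Apr 23, 2000) before Chaudhari (Jan 15, 2001) before Yilmaz (Mar 4, 2001) before Eriksen (Mar 6, 2001) before Oyelaran (Mar 21, 2001).
Order: Whitfield, Castillo, Leclerc, Abara, Drummond, Chaudhari, Yilmaz, Eriksen, Oyelaran. So position 2.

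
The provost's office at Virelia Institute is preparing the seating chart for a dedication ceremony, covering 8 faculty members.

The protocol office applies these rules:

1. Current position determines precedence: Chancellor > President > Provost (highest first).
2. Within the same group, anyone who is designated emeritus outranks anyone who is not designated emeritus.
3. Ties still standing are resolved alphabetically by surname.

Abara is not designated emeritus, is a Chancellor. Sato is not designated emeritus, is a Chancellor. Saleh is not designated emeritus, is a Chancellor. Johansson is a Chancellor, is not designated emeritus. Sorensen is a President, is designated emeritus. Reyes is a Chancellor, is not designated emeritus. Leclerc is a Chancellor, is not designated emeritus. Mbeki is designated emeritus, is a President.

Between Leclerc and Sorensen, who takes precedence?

By current position: Abara, Johansson, Leclerc, Reyes, Saleh and Sato (Chancellor); then Mbeki and Sorensen (President).
Abara, Johansson, Leclerc, Reyes, Saleh and Sato are each not designated emeritus, so the next rule applies.
Among Abara, Johansson, Leclerc, Reyes, Saleh and Sato, alphabetically by surname: Abara before Johansson before Leclerc before Reyes before Saleh before Sato.
Mbeki and Sorensen are each designated emeritus, so the next rule applies.
Among Mbeki and Sorensen, alphabetically by surname: Mbeki before Sorensen.
So Leclerc takes precedence.

Leclerc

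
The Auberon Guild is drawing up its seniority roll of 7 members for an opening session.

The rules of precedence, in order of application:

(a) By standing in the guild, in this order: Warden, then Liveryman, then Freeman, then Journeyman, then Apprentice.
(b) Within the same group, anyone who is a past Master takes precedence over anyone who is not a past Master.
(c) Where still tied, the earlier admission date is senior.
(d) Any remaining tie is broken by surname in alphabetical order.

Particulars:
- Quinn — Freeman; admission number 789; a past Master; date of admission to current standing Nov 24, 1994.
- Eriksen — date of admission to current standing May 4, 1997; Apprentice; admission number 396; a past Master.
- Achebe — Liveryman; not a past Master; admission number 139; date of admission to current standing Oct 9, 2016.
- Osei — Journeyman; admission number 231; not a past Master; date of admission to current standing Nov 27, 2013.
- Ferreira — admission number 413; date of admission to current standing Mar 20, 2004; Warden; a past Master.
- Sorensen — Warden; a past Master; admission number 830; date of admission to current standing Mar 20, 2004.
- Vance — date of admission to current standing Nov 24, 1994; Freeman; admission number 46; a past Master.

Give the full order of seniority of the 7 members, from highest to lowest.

By standing in the guild: Ferreira and Sorensen (Warden); then Achebe (Liveryman); then Quinn and Vance (Freeman); then Osei (Journeyman); then Eriksen (Apprentice).
Ferreira and Sorensen are each a past Master, so the next rule applies.
Ferreira and Sorensen both have date of admission to current standing Mar 20, 2004, so the next rule applies.
Among Ferreira and Sorensen, alphabetically by surname: Ferreira before Sorensen.
Quinn and Vance are each a past Master, so the next rule applies.
Quinn and Vance both have date of admission to current standing Nov 24, 1994, so the next rule applies.
Among Quinn and Vance, alphabetically by surname: Quinn before Vance.
Full order: Ferreira, Sorensen, Achebe, Quinn, Vance, Osei, Eriksen.

Ferreira, Sorensen, Achebe, Quinn, Vance, Osei, Eriksen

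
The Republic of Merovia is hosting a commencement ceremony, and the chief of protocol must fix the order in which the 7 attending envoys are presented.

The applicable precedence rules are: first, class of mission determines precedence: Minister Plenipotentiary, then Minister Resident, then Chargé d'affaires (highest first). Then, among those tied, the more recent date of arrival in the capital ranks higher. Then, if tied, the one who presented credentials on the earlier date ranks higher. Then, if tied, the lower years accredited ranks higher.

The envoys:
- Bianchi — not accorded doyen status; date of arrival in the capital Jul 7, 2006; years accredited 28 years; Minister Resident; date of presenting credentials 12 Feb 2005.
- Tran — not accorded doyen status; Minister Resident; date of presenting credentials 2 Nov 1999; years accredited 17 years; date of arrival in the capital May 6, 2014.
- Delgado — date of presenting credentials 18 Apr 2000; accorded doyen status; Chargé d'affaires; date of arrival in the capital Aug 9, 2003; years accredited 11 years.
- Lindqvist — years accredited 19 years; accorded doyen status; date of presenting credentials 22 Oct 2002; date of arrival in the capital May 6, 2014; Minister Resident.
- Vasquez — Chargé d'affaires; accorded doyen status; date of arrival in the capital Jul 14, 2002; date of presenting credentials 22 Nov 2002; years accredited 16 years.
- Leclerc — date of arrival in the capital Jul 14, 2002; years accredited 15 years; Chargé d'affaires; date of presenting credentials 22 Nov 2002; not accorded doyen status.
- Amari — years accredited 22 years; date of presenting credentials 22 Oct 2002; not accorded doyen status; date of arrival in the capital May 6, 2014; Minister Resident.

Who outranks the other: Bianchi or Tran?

By class of mission: Tran, Lindqvist, Amari and Bianchi (Minister Resident); then Delgado, Leclerc and Vasquez (Chargé d'affaires).
Among Tran, Lindqvist, Amari and Bianchi, by date of arrival in the capital (later first): Tran, Lindqvist and Amari (May 6, 2014) before Bianchi (Jul 7, 2006).
Among Tran, Lindqvist and Amari, by date of presenting credentials (earlier first): Tran (2 Nov 1999) before Lindqvist and Amari (22 Oct 2002).
Among Lindqvist and Amari, by years accredited (lower first): Lindqvist (19 years) before Amari (22 years).
Among Delgado, Leclerc and Vasquez, by date of arrival in the capital (later first): Delgado (Aug 9, 2003) before Leclerc and Vasquez (Jul 14, 2002).
Leclerc and Vasquez both have date of presenting credentials 22 Nov 2002, so the next rule applies.
Among Leclerc and Vasquez, by years accredited (lower first): Leclerc (15 years) before Vasquez (16 years).
So Tran takes precedence.

Tran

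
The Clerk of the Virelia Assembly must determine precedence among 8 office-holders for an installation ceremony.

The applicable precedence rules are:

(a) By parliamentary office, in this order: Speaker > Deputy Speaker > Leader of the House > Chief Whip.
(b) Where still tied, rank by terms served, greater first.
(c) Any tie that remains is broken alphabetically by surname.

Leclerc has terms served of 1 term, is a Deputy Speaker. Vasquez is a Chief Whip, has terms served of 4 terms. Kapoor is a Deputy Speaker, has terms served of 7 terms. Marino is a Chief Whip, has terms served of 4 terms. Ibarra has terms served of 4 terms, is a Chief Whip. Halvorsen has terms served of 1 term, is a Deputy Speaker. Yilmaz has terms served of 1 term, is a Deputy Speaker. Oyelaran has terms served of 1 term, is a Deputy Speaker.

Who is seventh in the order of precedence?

By parliamentary office: Kapoor, Halvorsen, Leclerc, Oyelaran and Yilmaz (Deputy Speaker); then Ibarra, Marino and Vasquez (Chief Whip).
Among Kapoor, Halvorsen, Leclerc, Oyelaran and Yilmaz, by terms served (higher first): Kapoor (7 terms) before Halvorsen, Leclerc, Oyelaran and Yilmaz (1 term).
Among Halvorsen, Leclerc, Oyelaran and Yilmaz, alphabetically by surname: Halvorsen before Leclerc before Oyelaran before Yilmaz.
Ibarra, Marino and Vasquez all have terms served 4 terms, so the next rule applies.
Among Ibarra, Marino and Vasquez, alphabetically by surname: Ibarra before Marino before Vasquez.
Order: Kapoor, Halvorsen, Leclerc, Oyelaran, Yilmaz, Ibarra, Marino, Vasquez.

Marino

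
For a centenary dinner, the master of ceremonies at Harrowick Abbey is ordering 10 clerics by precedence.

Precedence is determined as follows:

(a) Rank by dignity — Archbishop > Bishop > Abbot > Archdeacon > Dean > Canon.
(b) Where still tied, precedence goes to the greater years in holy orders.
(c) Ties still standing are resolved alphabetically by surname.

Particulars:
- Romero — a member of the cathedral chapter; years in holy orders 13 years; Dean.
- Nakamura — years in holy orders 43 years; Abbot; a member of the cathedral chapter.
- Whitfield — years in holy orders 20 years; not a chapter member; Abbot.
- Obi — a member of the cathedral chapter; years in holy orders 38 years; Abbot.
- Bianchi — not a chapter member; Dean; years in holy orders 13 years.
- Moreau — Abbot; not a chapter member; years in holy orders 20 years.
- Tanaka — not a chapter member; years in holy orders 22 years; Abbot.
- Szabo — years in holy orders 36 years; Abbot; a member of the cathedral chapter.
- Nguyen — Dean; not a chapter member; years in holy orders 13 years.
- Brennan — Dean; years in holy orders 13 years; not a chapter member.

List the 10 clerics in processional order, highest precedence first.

By dignity: Nakamura, Obi, Szabo, Tanaka, Moreau and Whitfield (Abbot); then Bianchi, Brennan, Nguyen and Romero (Dean).
Among Nakamura, Obi, Szabo, Tanaka, Moreau and Whitfield, by years in holy orders (higher first): Nakamura (43 years) before Obi (38 years) before Szabo (36 years) before Tanaka (22 years) before Moreau and Whitfield (20 years).
Among Moreau and Whitfield, alphabetically by surname: Moreau before Whitfield.
Bianchi, Brennan, Nguyen and Romero all have years in holy orders 13 years, so the next rule applies.
Among Bianchi, Brennan, Nguyen and Romero, alphabetically by surname: Bianchi before Brennan before Nguyen before Romero.
Full order: Nakamura, Obi, Szabo, Tanaka, Moreau, Whitfield, Bianchi, Brennan, Nguyen, Romero.

Nakamura, Obi, Szabo, Tanaka, Moreau, Whitfield, Bianchi, Brennan, Nguyen, Romero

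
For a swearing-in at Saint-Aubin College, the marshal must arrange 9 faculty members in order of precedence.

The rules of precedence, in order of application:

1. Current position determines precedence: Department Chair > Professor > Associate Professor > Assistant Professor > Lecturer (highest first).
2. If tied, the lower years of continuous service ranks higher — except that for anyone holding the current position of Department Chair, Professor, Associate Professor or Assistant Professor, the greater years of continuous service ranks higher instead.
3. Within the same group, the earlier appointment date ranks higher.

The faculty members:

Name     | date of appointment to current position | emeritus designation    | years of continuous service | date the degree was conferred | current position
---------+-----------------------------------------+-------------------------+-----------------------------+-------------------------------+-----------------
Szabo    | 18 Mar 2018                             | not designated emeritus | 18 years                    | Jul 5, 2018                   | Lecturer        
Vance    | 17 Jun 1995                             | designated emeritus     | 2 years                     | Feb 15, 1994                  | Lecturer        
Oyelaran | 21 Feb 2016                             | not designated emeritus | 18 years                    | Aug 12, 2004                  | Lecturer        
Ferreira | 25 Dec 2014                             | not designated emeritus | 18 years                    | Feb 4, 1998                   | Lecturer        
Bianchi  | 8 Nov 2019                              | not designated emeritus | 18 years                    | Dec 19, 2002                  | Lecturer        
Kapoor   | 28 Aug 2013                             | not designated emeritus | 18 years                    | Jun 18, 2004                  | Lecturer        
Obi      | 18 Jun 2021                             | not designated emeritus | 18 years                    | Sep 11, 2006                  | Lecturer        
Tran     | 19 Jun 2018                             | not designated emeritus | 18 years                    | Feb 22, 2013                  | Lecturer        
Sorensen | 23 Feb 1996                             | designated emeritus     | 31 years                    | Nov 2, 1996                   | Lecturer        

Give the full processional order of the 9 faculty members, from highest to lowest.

Vance, Kapoor, Ferreira, Oyelaran, Szabo, Tran, Bianchi, Obi, Sorensen

By current position: Vance, Kapoor, Ferreira, Oyelaran, Szabo, Tran, Bianchi, Obi and Sorensen (Lecturer).
Among Vance, Kapoor, Ferreira, Oyelaran, Szabo, Tran, Bianchi, Obi and Sorensen, by years of continuous service (lower first): Vance (2 years) before Kapoor, Ferreira, Oyelaran, Szabo, Tran, Bianchi and Obi (18 years) before Sorensen (31 years).
Among Kapoor, Ferreira, Oyelaran, Szabo, Tran, Bianchi and Obi, by date of appointment to current position (earlier first): Kapoor (28 Aug 2013) before Ferreira (25 Dec 2014) before Oyelaran (21 Feb 2016) before Szabo (18 Mar 2018) before Tran (19 Jun 2018) before Bianchi (8 Nov 2019) before Obi (18 Jun 2021).
Full order: Vance, Kapoor, Ferreira, Oyelaran, Szabo, Tran, Bianchi, Obi, Sorensen.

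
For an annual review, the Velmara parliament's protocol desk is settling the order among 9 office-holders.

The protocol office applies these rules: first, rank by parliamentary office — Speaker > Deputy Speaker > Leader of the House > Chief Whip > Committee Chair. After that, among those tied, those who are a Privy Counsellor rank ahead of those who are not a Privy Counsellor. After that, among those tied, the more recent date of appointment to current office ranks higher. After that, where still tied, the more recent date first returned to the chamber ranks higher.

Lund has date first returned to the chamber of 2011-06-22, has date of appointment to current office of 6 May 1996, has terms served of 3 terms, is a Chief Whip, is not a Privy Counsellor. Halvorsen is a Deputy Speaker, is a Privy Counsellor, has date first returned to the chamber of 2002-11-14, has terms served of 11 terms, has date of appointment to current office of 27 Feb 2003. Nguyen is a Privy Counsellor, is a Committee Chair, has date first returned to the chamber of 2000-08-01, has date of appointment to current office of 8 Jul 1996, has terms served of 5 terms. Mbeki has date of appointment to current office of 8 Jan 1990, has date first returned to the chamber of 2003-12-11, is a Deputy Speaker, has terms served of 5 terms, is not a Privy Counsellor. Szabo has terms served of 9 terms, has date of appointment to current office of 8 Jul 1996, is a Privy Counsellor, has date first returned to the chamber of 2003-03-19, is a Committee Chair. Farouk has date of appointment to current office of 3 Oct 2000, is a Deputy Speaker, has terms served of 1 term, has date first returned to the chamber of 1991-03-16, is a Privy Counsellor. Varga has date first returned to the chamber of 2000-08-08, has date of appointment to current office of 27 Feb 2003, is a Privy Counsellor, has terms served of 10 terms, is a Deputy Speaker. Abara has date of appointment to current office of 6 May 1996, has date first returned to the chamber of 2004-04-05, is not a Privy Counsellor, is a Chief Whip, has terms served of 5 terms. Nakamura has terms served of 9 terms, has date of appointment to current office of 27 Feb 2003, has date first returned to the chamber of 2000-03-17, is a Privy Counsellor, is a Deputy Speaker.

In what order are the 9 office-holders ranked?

By parliamentary office: Halvorsen, Varga, Nakamura, Farouk and Mbeki (Deputy Speaker); then Lund and Abara (Chief Whip); then Szabo and Nguyen (Committee Chair).
Among Halvorsen, Varga, Nakamura, Farouk and Mbeki, a Privy Counsellor before not a Privy Counsellor: Halvorsen, Varga, Nakamura and Farouk (a Privy Counsellor) before Mbeki (not a Privy Counsellor).
Among Halvorsen, Varga, Nakamura and Farouk, by date of appointment to current office (later first): Halvorsen, Varga and Nakamura (27 Feb 2003) before Farouk (3 Oct 2000).
Among Halvorsen, Varga and Nakamura, by date first returned to the chamber (later first): Halvorsen (2002-11-14) before Varga (2000-08-08) before Nakamura (2000-03-17).
Lund and Abara are each not a Privy Counsellor, so the next rule applies.
Lund and Abara both have date of appointment to current office 6 May 1996, so the next rule applies.
Among Lund and Abara, by date first returned to the chamber (later first): Lund (2011-06-22) before Abara (2004-04-05).
Szabo and Nguyen are each a Privy Counsellor, so the next rule applies.
Szabo and Nguyen both have date of appointment to current office 8 Jul 1996, so the next rule applies.
Among Szabo and Nguyen, by date first returned to the chamber (later first): Szabo (2003-03-19) before Nguyen (2000-08-01).
Full order: Halvorsen, Varga, Nakamura, Farouk, Mbeki, Lund, Abara, Szabo, Nguyen.

Halvorsen, Varga, Nakamura, Farouk, Mbeki, Lund, Abara, Szabo, Nguyen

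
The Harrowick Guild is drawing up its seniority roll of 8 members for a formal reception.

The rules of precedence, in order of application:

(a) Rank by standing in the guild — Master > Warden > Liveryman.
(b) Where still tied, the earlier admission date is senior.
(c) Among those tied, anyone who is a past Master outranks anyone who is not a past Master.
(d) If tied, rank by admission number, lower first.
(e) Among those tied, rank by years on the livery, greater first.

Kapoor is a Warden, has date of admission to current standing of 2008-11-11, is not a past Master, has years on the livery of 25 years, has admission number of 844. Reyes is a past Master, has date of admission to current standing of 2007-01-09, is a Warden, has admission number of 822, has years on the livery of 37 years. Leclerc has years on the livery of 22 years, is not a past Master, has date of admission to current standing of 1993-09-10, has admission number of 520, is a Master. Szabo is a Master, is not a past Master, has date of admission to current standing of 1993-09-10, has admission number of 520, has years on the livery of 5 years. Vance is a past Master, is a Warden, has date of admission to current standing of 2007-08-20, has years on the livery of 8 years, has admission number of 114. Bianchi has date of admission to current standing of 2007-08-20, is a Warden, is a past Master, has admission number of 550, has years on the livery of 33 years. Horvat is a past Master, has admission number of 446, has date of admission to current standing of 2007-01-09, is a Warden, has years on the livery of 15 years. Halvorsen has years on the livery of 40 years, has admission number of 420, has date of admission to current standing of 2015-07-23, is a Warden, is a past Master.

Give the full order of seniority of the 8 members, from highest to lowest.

Leclerc, Szabo, Horvat, Reyes, Vance, Bianchi, Kapoor, Halvorsen

By standing in the guild: Leclerc and Szabo (Master); then Horvat, Reyes, Vance, Bianchi, Kapoor and Halvorsen (Warden).
Leclerc and Szabo both have date of admission to current standing 1993-09-10, so the next rule applies.
Leclerc and Szabo are each not a past Master, so the next rule applies.
Leclerc and Szabo both have admission number 520, so the next rule applies.
Among Leclerc and Szabo, by years on the livery (higher first): Leclerc (22 years) before Szabo (5 years).
Among Horvat, Reyes, Vance, Bianchi, Kapoor and Halvorsen, by date of admission to current standing (earlier first): Horvat and Reyes (2007-01-09) before Vance and Bianchi (2007-08-20) before Kapoor (2008-11-11) before Halvorsen (2015-07-23).
Horvat and Reyes are each a past Master, so the next rule applies.
Among Horvat and Reyes, by admission number (lower first): Horvat (446) before Reyes (822).
Vance and Bianchi are each a past Master, so the next rule applies.
Among Vance and Bianchi, by admission number (lower first): Vance (114) before Bianchi (550).
Full order: Leclerc, Szabo, Horvat, Reyes, Vance, Bianchi, Kapoor, Halvorsen.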